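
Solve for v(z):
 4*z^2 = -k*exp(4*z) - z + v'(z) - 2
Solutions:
 v(z) = C1 + k*exp(4*z)/4 + 4*z^3/3 + z^2/2 + 2*z


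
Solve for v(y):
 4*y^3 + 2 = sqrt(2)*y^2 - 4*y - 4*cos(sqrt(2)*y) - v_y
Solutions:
 v(y) = C1 - y^4 + sqrt(2)*y^3/3 - 2*y^2 - 2*y - 2*sqrt(2)*sin(sqrt(2)*y)


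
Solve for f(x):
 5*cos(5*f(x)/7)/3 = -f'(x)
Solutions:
 5*x/3 - 7*log(sin(5*f(x)/7) - 1)/10 + 7*log(sin(5*f(x)/7) + 1)/10 = C1


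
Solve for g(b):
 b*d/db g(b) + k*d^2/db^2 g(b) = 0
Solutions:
 g(b) = C1 + C2*sqrt(k)*erf(sqrt(2)*b*sqrt(1/k)/2)


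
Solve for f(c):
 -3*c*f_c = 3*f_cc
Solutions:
 f(c) = C1 + C2*erf(sqrt(2)*c/2)


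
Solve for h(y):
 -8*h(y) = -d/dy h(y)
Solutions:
 h(y) = C1*exp(8*y)


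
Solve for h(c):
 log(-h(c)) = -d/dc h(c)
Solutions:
 -li(-h(c)) = C1 - c


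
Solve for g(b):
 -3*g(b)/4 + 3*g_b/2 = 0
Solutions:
 g(b) = C1*exp(b/2)


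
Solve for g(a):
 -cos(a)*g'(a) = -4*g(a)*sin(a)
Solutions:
 g(a) = C1/cos(a)^4


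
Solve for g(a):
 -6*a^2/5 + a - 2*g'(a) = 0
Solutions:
 g(a) = C1 - a^3/5 + a^2/4


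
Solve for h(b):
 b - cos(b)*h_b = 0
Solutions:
 h(b) = C1 + Integral(b/cos(b), b)


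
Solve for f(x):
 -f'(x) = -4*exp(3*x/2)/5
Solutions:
 f(x) = C1 + 8*exp(3*x/2)/15


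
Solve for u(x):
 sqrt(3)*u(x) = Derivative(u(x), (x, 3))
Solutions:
 u(x) = C3*exp(3^(1/6)*x) + (C1*sin(3^(2/3)*x/2) + C2*cos(3^(2/3)*x/2))*exp(-3^(1/6)*x/2)


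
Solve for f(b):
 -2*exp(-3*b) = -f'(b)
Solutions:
 f(b) = C1 - 2*exp(-3*b)/3


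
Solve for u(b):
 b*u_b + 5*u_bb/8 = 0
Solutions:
 u(b) = C1 + C2*erf(2*sqrt(5)*b/5)


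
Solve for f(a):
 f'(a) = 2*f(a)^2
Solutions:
 f(a) = -1/(C1 + 2*a)


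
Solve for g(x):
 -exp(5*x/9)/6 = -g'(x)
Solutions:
 g(x) = C1 + 3*exp(5*x/9)/10


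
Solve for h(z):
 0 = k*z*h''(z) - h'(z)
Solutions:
 h(z) = C1 + z^(((re(k) + 1)*re(k) + im(k)^2)/(re(k)^2 + im(k)^2))*(C2*sin(log(z)*Abs(im(k))/(re(k)^2 + im(k)^2)) + C3*cos(log(z)*im(k)/(re(k)^2 + im(k)^2)))


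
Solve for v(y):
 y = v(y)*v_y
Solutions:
 v(y) = -sqrt(C1 + y^2)
 v(y) = sqrt(C1 + y^2)


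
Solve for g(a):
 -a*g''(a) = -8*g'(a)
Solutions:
 g(a) = C1 + C2*a^9


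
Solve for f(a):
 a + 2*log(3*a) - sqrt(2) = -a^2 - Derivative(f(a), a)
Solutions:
 f(a) = C1 - a^3/3 - a^2/2 - 2*a*log(a) - a*log(9) + sqrt(2)*a + 2*a


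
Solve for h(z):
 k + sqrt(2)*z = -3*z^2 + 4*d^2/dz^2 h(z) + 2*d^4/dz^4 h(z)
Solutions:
 h(z) = C1 + C2*z + C3*sin(sqrt(2)*z) + C4*cos(sqrt(2)*z) + z^4/16 + sqrt(2)*z^3/24 + z^2*(k - 3)/8


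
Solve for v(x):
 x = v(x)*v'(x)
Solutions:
 v(x) = -sqrt(C1 + x^2)
 v(x) = sqrt(C1 + x^2)


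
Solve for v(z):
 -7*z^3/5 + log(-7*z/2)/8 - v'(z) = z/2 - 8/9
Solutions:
 v(z) = C1 - 7*z^4/20 - z^2/4 + z*log(-z)/8 + z*(-9*log(2) + 9*log(7) + 55)/72


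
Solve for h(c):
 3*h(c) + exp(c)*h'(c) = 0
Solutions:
 h(c) = C1*exp(3*exp(-c))


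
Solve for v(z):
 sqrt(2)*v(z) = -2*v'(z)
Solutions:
 v(z) = C1*exp(-sqrt(2)*z/2)


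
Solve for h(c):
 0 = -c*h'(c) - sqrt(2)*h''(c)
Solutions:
 h(c) = C1 + C2*erf(2^(1/4)*c/2)


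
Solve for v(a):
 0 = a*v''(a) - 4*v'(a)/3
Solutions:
 v(a) = C1 + C2*a^(7/3)


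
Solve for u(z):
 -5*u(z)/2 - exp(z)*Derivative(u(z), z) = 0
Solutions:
 u(z) = C1*exp(5*exp(-z)/2)


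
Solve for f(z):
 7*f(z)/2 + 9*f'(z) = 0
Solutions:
 f(z) = C1*exp(-7*z/18)


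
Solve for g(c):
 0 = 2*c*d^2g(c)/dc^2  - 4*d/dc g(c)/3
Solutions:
 g(c) = C1 + C2*c^(5/3)


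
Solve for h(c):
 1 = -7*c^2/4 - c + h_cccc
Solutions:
 h(c) = C1 + C2*c + C3*c^2 + C4*c^3 + 7*c^6/1440 + c^5/120 + c^4/24


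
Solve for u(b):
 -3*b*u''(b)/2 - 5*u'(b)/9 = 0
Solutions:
 u(b) = C1 + C2*b^(17/27)


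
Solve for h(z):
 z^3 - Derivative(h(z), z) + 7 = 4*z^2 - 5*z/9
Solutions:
 h(z) = C1 + z^4/4 - 4*z^3/3 + 5*z^2/18 + 7*z


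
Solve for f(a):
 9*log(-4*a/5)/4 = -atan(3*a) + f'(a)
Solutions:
 f(a) = C1 + 9*a*log(-a)/4 + a*atan(3*a) - 9*a*log(5)/4 - 9*a/4 + 9*a*log(2)/2 - log(9*a^2 + 1)/6


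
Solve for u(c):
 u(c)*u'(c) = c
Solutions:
 u(c) = -sqrt(C1 + c^2)
 u(c) = sqrt(C1 + c^2)


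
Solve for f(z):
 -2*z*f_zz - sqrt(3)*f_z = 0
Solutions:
 f(z) = C1 + C2*z^(1 - sqrt(3)/2)


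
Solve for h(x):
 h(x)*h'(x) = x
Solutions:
 h(x) = -sqrt(C1 + x^2)
 h(x) = sqrt(C1 + x^2)


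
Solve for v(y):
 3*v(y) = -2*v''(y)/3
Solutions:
 v(y) = C1*sin(3*sqrt(2)*y/2) + C2*cos(3*sqrt(2)*y/2)


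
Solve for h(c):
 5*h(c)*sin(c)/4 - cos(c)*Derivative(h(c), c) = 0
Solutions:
 h(c) = C1/cos(c)^(5/4)


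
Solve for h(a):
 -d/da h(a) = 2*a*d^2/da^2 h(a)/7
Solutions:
 h(a) = C1 + C2/a^(5/2)


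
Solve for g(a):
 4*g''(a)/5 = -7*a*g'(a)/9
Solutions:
 g(a) = C1 + C2*erf(sqrt(70)*a/12)


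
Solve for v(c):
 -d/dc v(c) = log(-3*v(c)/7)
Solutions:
 Integral(1/(log(-_y) - log(7) + log(3)), (_y, v(c))) = C1 - c


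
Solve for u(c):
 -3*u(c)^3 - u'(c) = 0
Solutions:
 u(c) = -sqrt(2)*sqrt(-1/(C1 - 3*c))/2
 u(c) = sqrt(2)*sqrt(-1/(C1 - 3*c))/2


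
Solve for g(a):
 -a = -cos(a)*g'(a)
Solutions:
 g(a) = C1 + Integral(a/cos(a), a)


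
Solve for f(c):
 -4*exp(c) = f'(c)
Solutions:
 f(c) = C1 - 4*exp(c)


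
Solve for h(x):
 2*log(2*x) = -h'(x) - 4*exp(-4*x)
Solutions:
 h(x) = C1 - 2*x*log(x) + 2*x*(1 - log(2)) + exp(-4*x)


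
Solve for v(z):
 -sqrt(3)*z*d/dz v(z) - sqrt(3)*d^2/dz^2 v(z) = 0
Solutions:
 v(z) = C1 + C2*erf(sqrt(2)*z/2)


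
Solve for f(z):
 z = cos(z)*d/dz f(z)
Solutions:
 f(z) = C1 + Integral(z/cos(z), z)


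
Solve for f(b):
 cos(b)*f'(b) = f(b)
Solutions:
 f(b) = C1*sqrt(sin(b) + 1)/sqrt(sin(b) - 1)


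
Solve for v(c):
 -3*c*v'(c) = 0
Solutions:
 v(c) = C1


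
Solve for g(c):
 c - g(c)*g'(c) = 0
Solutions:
 g(c) = -sqrt(C1 + c^2)
 g(c) = sqrt(C1 + c^2)


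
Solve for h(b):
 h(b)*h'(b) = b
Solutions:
 h(b) = -sqrt(C1 + b^2)
 h(b) = sqrt(C1 + b^2)


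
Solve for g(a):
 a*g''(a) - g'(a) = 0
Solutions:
 g(a) = C1 + C2*a^2


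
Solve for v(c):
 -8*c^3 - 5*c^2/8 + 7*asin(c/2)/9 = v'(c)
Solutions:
 v(c) = C1 - 2*c^4 - 5*c^3/24 + 7*c*asin(c/2)/9 + 7*sqrt(4 - c^2)/9


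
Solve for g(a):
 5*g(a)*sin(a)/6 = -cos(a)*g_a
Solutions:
 g(a) = C1*cos(a)^(5/6)


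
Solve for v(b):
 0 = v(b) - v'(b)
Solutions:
 v(b) = C1*exp(b)


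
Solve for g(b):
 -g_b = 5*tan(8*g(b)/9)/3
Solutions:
 g(b) = -9*asin(C1*exp(-40*b/27))/8 + 9*pi/8
 g(b) = 9*asin(C1*exp(-40*b/27))/8


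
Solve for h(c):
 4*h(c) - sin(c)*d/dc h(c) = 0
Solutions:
 h(c) = C1*(cos(c)^2 - 2*cos(c) + 1)/(cos(c)^2 + 2*cos(c) + 1)


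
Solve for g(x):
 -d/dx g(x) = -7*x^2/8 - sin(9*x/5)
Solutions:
 g(x) = C1 + 7*x^3/24 - 5*cos(9*x/5)/9


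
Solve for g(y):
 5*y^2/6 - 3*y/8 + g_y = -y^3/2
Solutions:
 g(y) = C1 - y^4/8 - 5*y^3/18 + 3*y^2/16


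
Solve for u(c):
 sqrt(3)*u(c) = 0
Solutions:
 u(c) = 0


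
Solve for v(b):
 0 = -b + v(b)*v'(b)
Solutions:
 v(b) = -sqrt(C1 + b^2)
 v(b) = sqrt(C1 + b^2)


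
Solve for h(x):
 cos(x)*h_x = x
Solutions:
 h(x) = C1 + Integral(x/cos(x), x)


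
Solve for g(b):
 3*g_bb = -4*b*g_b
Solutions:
 g(b) = C1 + C2*erf(sqrt(6)*b/3)


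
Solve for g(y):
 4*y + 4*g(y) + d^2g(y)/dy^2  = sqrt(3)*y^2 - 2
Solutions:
 g(y) = C1*sin(2*y) + C2*cos(2*y) + sqrt(3)*y^2/4 - y - 1/2 - sqrt(3)/8


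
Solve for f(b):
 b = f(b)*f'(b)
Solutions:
 f(b) = -sqrt(C1 + b^2)
 f(b) = sqrt(C1 + b^2)


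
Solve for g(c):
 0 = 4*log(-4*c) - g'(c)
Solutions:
 g(c) = C1 + 4*c*log(-c) + 4*c*(-1 + 2*log(2))


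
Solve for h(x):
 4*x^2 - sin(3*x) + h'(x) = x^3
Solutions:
 h(x) = C1 + x^4/4 - 4*x^3/3 - cos(3*x)/3


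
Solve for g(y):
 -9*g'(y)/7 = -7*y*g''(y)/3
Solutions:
 g(y) = C1 + C2*y^(76/49)


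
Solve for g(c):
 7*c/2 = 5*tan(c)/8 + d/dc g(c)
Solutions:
 g(c) = C1 + 7*c^2/4 + 5*log(cos(c))/8


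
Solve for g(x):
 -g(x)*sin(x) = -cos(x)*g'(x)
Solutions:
 g(x) = C1/cos(x)


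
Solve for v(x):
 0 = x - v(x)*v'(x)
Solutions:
 v(x) = -sqrt(C1 + x^2)
 v(x) = sqrt(C1 + x^2)


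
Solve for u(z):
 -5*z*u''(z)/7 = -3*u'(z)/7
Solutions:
 u(z) = C1 + C2*z^(8/5)


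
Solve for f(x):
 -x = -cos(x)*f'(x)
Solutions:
 f(x) = C1 + Integral(x/cos(x), x)


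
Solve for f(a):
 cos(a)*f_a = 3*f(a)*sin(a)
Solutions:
 f(a) = C1/cos(a)^3


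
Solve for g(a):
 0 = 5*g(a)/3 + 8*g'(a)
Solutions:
 g(a) = C1*exp(-5*a/24)


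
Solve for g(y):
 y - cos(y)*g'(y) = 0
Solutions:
 g(y) = C1 + Integral(y/cos(y), y)


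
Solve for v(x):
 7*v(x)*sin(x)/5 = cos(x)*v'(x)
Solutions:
 v(x) = C1/cos(x)^(7/5)


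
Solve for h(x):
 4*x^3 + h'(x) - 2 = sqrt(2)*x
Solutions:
 h(x) = C1 - x^4 + sqrt(2)*x^2/2 + 2*x


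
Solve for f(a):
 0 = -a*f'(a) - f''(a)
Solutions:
 f(a) = C1 + C2*erf(sqrt(2)*a/2)


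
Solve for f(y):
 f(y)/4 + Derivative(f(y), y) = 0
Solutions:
 f(y) = C1*exp(-y/4)


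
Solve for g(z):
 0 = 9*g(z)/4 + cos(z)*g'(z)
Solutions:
 g(z) = C1*(sin(z) - 1)^(9/8)/(sin(z) + 1)^(9/8)


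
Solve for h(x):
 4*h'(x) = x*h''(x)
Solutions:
 h(x) = C1 + C2*x^5


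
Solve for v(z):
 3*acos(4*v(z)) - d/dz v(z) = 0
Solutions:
 Integral(1/acos(4*_y), (_y, v(z))) = C1 + 3*z


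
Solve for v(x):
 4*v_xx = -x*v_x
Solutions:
 v(x) = C1 + C2*erf(sqrt(2)*x/4)


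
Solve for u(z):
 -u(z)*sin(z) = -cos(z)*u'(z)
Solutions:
 u(z) = C1/cos(z)


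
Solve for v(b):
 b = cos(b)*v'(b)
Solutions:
 v(b) = C1 + Integral(b/cos(b), b)


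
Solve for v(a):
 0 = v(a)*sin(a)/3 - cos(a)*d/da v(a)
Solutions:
 v(a) = C1/cos(a)^(1/3)


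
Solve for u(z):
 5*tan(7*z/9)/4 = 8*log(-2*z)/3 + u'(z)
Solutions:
 u(z) = C1 - 8*z*log(-z)/3 - 8*z*log(2)/3 + 8*z/3 - 45*log(cos(7*z/9))/28


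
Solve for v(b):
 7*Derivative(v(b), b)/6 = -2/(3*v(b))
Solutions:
 v(b) = -sqrt(C1 - 56*b)/7
 v(b) = sqrt(C1 - 56*b)/7


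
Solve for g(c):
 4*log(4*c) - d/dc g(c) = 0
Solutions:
 g(c) = C1 + 4*c*log(c) - 4*c + c*log(256)


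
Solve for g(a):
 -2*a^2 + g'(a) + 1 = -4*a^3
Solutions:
 g(a) = C1 - a^4 + 2*a^3/3 - a


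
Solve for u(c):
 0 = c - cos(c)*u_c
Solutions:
 u(c) = C1 + Integral(c/cos(c), c)


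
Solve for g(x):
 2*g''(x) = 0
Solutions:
 g(x) = C1 + C2*x


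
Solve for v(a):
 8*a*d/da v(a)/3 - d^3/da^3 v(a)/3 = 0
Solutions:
 v(a) = C1 + Integral(C2*airyai(2*a) + C3*airybi(2*a), a)


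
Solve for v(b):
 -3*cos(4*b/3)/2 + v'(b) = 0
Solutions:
 v(b) = C1 + 9*sin(4*b/3)/8


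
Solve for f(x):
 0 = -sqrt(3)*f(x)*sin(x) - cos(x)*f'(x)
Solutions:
 f(x) = C1*cos(x)^(sqrt(3))


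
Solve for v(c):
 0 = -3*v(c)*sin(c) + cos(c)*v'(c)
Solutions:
 v(c) = C1/cos(c)^3


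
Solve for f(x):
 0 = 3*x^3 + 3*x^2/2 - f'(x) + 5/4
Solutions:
 f(x) = C1 + 3*x^4/4 + x^3/2 + 5*x/4


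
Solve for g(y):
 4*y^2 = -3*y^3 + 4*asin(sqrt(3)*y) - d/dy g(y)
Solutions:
 g(y) = C1 - 3*y^4/4 - 4*y^3/3 + 4*y*asin(sqrt(3)*y) + 4*sqrt(3)*sqrt(1 - 3*y^2)/3


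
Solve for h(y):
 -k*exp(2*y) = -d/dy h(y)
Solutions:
 h(y) = C1 + k*exp(2*y)/2


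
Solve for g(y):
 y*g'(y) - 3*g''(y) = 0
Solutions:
 g(y) = C1 + C2*erfi(sqrt(6)*y/6)


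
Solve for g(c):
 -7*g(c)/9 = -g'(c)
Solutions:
 g(c) = C1*exp(7*c/9)


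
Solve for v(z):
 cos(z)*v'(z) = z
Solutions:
 v(z) = C1 + Integral(z/cos(z), z)


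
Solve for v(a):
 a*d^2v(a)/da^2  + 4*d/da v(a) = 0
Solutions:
 v(a) = C1 + C2/a^3


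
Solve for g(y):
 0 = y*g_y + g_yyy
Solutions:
 g(y) = C1 + Integral(C2*airyai(-y) + C3*airybi(-y), y)


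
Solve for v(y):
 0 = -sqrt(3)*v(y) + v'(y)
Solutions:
 v(y) = C1*exp(sqrt(3)*y)


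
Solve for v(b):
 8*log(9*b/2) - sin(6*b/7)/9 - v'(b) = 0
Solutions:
 v(b) = C1 + 8*b*log(b) - 8*b - 8*b*log(2) + 16*b*log(3) + 7*cos(6*b/7)/54


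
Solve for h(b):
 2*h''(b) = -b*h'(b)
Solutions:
 h(b) = C1 + C2*erf(b/2)


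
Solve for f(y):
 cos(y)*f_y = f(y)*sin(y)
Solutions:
 f(y) = C1/cos(y)


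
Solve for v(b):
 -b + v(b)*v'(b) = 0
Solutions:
 v(b) = -sqrt(C1 + b^2)
 v(b) = sqrt(C1 + b^2)


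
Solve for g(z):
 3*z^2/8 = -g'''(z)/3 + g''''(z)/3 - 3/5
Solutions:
 g(z) = C1 + C2*z + C3*z^2 + C4*exp(z) - 3*z^5/160 - 3*z^4/32 - 27*z^3/40


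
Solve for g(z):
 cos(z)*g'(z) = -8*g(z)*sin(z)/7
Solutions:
 g(z) = C1*cos(z)^(8/7)


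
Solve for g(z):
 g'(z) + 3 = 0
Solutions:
 g(z) = C1 - 3*z


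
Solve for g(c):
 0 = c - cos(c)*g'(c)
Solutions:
 g(c) = C1 + Integral(c/cos(c), c)


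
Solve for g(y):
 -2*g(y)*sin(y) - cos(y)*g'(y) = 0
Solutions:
 g(y) = C1*cos(y)^2


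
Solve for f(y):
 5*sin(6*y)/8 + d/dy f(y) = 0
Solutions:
 f(y) = C1 + 5*cos(6*y)/48


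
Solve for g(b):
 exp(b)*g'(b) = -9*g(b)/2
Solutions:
 g(b) = C1*exp(9*exp(-b)/2)


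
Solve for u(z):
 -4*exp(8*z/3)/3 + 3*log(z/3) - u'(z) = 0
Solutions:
 u(z) = C1 + 3*z*log(z) + 3*z*(-log(3) - 1) - exp(8*z/3)/2


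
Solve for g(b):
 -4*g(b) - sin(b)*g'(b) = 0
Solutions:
 g(b) = C1*(cos(b)^2 + 2*cos(b) + 1)/(cos(b)^2 - 2*cos(b) + 1)


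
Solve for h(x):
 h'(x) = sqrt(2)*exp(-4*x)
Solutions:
 h(x) = C1 - sqrt(2)*exp(-4*x)/4


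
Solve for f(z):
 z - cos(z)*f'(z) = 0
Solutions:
 f(z) = C1 + Integral(z/cos(z), z)


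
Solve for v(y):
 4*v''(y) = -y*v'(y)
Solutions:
 v(y) = C1 + C2*erf(sqrt(2)*y/4)


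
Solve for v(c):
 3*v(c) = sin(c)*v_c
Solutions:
 v(c) = C1*(cos(c) - 1)^(3/2)/(cos(c) + 1)^(3/2)


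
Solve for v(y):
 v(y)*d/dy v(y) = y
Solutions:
 v(y) = -sqrt(C1 + y^2)
 v(y) = sqrt(C1 + y^2)


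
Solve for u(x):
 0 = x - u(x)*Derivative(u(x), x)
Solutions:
 u(x) = -sqrt(C1 + x^2)
 u(x) = sqrt(C1 + x^2)


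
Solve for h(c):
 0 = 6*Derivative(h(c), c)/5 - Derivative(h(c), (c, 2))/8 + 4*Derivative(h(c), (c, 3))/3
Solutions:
 h(c) = C1 + (C2*sin(9*sqrt(1135)*c/320) + C3*cos(9*sqrt(1135)*c/320))*exp(3*c/64)


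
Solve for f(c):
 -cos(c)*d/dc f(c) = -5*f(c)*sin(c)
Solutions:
 f(c) = C1/cos(c)^5


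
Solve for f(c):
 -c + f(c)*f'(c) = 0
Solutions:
 f(c) = -sqrt(C1 + c^2)
 f(c) = sqrt(C1 + c^2)


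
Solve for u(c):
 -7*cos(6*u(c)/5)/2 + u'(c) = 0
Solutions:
 -7*c/2 - 5*log(sin(6*u(c)/5) - 1)/12 + 5*log(sin(6*u(c)/5) + 1)/12 = C1


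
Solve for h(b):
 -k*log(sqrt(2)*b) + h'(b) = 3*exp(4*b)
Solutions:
 h(b) = C1 + b*k*log(b) + b*k*(-1 + log(2)/2) + 3*exp(4*b)/4


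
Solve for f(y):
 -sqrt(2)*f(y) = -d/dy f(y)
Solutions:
 f(y) = C1*exp(sqrt(2)*y)


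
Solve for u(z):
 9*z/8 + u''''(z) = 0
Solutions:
 u(z) = C1 + C2*z + C3*z^2 + C4*z^3 - 3*z^5/320


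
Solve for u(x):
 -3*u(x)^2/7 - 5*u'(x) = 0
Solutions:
 u(x) = 35/(C1 + 3*x)


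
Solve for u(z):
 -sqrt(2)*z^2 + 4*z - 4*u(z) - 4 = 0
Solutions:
 u(z) = -sqrt(2)*z^2/4 + z - 1


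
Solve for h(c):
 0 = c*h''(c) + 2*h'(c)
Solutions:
 h(c) = C1 + C2/c


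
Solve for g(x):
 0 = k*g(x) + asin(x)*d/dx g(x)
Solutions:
 g(x) = C1*exp(-k*Integral(1/asin(x), x))


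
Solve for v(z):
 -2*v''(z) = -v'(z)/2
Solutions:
 v(z) = C1 + C2*exp(z/4)


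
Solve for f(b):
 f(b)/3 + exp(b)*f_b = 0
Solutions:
 f(b) = C1*exp(exp(-b)/3)


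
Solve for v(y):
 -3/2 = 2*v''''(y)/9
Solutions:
 v(y) = C1 + C2*y + C3*y^2 + C4*y^3 - 9*y^4/32


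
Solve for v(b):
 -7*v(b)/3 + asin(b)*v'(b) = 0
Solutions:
 v(b) = C1*exp(7*Integral(1/asin(b), b)/3)


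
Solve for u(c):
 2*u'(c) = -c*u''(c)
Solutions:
 u(c) = C1 + C2/c


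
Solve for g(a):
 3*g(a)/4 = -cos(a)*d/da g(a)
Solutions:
 g(a) = C1*(sin(a) - 1)^(3/8)/(sin(a) + 1)^(3/8)


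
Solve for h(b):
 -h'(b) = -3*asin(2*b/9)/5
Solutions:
 h(b) = C1 + 3*b*asin(2*b/9)/5 + 3*sqrt(81 - 4*b^2)/10


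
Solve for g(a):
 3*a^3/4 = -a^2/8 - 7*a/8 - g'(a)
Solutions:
 g(a) = C1 - 3*a^4/16 - a^3/24 - 7*a^2/16


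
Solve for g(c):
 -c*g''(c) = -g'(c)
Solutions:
 g(c) = C1 + C2*c^2


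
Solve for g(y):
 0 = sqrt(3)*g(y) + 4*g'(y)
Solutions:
 g(y) = C1*exp(-sqrt(3)*y/4)


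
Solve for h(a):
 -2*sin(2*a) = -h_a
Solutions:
 h(a) = C1 - cos(2*a)


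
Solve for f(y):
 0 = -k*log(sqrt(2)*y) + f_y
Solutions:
 f(y) = C1 + k*y*log(y) - k*y + k*y*log(2)/2


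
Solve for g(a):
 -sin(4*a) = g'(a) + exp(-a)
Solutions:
 g(a) = C1 + cos(4*a)/4 + exp(-a)


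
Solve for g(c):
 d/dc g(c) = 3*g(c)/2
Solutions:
 g(c) = C1*exp(3*c/2)


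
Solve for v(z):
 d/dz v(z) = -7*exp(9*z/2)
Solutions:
 v(z) = C1 - 14*exp(9*z/2)/9


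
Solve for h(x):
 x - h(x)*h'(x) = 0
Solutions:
 h(x) = -sqrt(C1 + x^2)
 h(x) = sqrt(C1 + x^2)


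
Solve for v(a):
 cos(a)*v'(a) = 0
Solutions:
 v(a) = C1


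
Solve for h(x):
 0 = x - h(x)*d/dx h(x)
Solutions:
 h(x) = -sqrt(C1 + x^2)
 h(x) = sqrt(C1 + x^2)


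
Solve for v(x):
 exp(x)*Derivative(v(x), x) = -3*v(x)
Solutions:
 v(x) = C1*exp(3*exp(-x))


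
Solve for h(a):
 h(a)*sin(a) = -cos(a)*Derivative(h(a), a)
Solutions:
 h(a) = C1*cos(a)


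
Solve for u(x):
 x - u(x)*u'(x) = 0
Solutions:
 u(x) = -sqrt(C1 + x^2)
 u(x) = sqrt(C1 + x^2)


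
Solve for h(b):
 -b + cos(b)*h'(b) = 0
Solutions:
 h(b) = C1 + Integral(b/cos(b), b)


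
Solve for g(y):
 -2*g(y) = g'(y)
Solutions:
 g(y) = C1*exp(-2*y)


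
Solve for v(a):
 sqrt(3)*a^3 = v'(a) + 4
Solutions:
 v(a) = C1 + sqrt(3)*a^4/4 - 4*a


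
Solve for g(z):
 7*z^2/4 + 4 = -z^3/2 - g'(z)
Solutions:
 g(z) = C1 - z^4/8 - 7*z^3/12 - 4*z


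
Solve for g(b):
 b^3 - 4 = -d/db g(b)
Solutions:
 g(b) = C1 - b^4/4 + 4*b


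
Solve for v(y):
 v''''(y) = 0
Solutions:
 v(y) = C1 + C2*y + C3*y^2 + C4*y^3


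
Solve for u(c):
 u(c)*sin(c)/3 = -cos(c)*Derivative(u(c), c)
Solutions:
 u(c) = C1*cos(c)^(1/3)


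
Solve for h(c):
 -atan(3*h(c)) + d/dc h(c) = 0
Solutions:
 Integral(1/atan(3*_y), (_y, h(c))) = C1 + c


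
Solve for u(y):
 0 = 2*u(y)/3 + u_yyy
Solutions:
 u(y) = C3*exp(-2^(1/3)*3^(2/3)*y/3) + (C1*sin(2^(1/3)*3^(1/6)*y/2) + C2*cos(2^(1/3)*3^(1/6)*y/2))*exp(2^(1/3)*3^(2/3)*y/6)


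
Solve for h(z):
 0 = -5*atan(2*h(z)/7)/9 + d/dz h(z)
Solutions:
 Integral(1/atan(2*_y/7), (_y, h(z))) = C1 + 5*z/9


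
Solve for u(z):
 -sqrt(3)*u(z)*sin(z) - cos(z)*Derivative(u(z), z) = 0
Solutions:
 u(z) = C1*cos(z)^(sqrt(3))


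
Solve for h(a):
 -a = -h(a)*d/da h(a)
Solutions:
 h(a) = -sqrt(C1 + a^2)
 h(a) = sqrt(C1 + a^2)


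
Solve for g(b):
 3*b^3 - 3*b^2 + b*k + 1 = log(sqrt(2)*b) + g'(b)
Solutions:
 g(b) = C1 + 3*b^4/4 - b^3 + b^2*k/2 - b*log(b) - b*log(2)/2 + 2*b


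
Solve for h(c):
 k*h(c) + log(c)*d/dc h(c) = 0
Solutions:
 h(c) = C1*exp(-k*li(c))


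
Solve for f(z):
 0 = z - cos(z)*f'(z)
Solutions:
 f(z) = C1 + Integral(z/cos(z), z)


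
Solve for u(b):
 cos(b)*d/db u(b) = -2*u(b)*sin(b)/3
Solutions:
 u(b) = C1*cos(b)^(2/3)


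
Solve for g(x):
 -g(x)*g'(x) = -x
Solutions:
 g(x) = -sqrt(C1 + x^2)
 g(x) = sqrt(C1 + x^2)


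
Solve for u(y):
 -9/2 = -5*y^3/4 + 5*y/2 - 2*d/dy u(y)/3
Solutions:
 u(y) = C1 - 15*y^4/32 + 15*y^2/8 + 27*y/4


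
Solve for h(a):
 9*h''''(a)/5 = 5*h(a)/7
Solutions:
 h(a) = C1*exp(-sqrt(15)*7^(3/4)*a/21) + C2*exp(sqrt(15)*7^(3/4)*a/21) + C3*sin(sqrt(15)*7^(3/4)*a/21) + C4*cos(sqrt(15)*7^(3/4)*a/21)


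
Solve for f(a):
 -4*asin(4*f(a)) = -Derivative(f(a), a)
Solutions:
 Integral(1/asin(4*_y), (_y, f(a))) = C1 + 4*a


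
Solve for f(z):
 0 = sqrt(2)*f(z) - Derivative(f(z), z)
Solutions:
 f(z) = C1*exp(sqrt(2)*z)


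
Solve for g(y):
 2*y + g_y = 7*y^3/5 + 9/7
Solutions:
 g(y) = C1 + 7*y^4/20 - y^2 + 9*y/7


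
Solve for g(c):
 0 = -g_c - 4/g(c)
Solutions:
 g(c) = -sqrt(C1 - 8*c)
 g(c) = sqrt(C1 - 8*c)


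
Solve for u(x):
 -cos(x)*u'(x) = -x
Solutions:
 u(x) = C1 + Integral(x/cos(x), x)


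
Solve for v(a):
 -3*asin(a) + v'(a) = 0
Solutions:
 v(a) = C1 + 3*a*asin(a) + 3*sqrt(1 - a^2)


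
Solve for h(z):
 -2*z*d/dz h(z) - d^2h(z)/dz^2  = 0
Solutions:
 h(z) = C1 + C2*erf(z)


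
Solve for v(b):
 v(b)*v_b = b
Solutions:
 v(b) = -sqrt(C1 + b^2)
 v(b) = sqrt(C1 + b^2)


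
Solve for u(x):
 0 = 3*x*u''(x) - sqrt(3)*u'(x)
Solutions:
 u(x) = C1 + C2*x^(sqrt(3)/3 + 1)


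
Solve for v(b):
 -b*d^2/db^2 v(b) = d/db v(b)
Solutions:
 v(b) = C1 + C2*log(b)


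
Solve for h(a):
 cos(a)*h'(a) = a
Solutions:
 h(a) = C1 + Integral(a/cos(a), a)


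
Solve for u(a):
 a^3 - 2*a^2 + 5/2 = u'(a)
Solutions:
 u(a) = C1 + a^4/4 - 2*a^3/3 + 5*a/2


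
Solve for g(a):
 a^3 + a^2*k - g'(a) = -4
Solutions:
 g(a) = C1 + a^4/4 + a^3*k/3 + 4*a


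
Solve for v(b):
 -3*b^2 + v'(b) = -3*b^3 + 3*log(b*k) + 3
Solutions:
 v(b) = C1 - 3*b^4/4 + b^3 + 3*b*log(b*k)


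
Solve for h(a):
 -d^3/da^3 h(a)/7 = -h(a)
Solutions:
 h(a) = C3*exp(7^(1/3)*a) + (C1*sin(sqrt(3)*7^(1/3)*a/2) + C2*cos(sqrt(3)*7^(1/3)*a/2))*exp(-7^(1/3)*a/2)


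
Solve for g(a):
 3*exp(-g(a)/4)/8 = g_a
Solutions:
 g(a) = 4*log(C1 + 3*a/32)


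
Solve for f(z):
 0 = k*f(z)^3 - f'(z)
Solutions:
 f(z) = -sqrt(2)*sqrt(-1/(C1 + k*z))/2
 f(z) = sqrt(2)*sqrt(-1/(C1 + k*z))/2


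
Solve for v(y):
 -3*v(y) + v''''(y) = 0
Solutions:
 v(y) = C1*exp(-3^(1/4)*y) + C2*exp(3^(1/4)*y) + C3*sin(3^(1/4)*y) + C4*cos(3^(1/4)*y)


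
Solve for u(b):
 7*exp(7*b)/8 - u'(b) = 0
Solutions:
 u(b) = C1 + exp(7*b)/8


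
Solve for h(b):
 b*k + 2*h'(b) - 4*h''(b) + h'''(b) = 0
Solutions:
 h(b) = C1 + C2*exp(b*(2 - sqrt(2))) + C3*exp(b*(sqrt(2) + 2)) - b^2*k/4 - b*k


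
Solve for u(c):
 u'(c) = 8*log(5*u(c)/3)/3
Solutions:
 3*Integral(1/(-log(_y) - log(5) + log(3)), (_y, u(c)))/8 = C1 - c


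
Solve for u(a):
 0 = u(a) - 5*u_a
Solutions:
 u(a) = C1*exp(a/5)


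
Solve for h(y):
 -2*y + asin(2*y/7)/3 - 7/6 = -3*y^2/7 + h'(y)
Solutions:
 h(y) = C1 + y^3/7 - y^2 + y*asin(2*y/7)/3 - 7*y/6 + sqrt(49 - 4*y^2)/6


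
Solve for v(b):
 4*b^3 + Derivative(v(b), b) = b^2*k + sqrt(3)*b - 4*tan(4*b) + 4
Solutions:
 v(b) = C1 - b^4 + b^3*k/3 + sqrt(3)*b^2/2 + 4*b + log(cos(4*b))


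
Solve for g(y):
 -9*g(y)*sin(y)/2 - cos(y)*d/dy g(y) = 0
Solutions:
 g(y) = C1*cos(y)^(9/2)


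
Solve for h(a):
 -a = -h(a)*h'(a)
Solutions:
 h(a) = -sqrt(C1 + a^2)
 h(a) = sqrt(C1 + a^2)


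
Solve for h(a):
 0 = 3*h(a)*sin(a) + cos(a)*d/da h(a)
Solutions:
 h(a) = C1*cos(a)^3


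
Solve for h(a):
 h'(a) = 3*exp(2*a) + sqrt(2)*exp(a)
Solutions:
 h(a) = C1 + 3*exp(2*a)/2 + sqrt(2)*exp(a)


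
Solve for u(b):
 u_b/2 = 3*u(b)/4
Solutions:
 u(b) = C1*exp(3*b/2)


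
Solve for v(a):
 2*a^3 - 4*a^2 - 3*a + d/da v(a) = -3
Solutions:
 v(a) = C1 - a^4/2 + 4*a^3/3 + 3*a^2/2 - 3*a


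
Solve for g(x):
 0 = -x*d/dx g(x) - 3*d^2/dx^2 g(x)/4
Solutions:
 g(x) = C1 + C2*erf(sqrt(6)*x/3)


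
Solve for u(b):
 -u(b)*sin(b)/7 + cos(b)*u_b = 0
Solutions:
 u(b) = C1/cos(b)^(1/7)


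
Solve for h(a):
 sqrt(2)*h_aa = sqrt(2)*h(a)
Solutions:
 h(a) = C1*exp(-a) + C2*exp(a)


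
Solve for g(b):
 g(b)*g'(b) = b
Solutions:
 g(b) = -sqrt(C1 + b^2)
 g(b) = sqrt(C1 + b^2)


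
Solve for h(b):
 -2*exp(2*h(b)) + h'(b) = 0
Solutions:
 h(b) = log(-sqrt(-1/(C1 + 2*b))) - log(2)/2
 h(b) = log(-1/(C1 + 2*b))/2 - log(2)/2


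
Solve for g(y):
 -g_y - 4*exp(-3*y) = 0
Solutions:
 g(y) = C1 + 4*exp(-3*y)/3


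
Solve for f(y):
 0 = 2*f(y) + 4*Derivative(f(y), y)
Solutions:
 f(y) = C1*exp(-y/2)


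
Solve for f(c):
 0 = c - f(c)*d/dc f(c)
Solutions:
 f(c) = -sqrt(C1 + c^2)
 f(c) = sqrt(C1 + c^2)


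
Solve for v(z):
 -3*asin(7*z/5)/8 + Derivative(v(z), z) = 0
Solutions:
 v(z) = C1 + 3*z*asin(7*z/5)/8 + 3*sqrt(25 - 49*z^2)/56


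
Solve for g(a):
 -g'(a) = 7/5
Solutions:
 g(a) = C1 - 7*a/5


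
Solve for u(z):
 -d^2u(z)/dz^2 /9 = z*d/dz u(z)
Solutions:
 u(z) = C1 + C2*erf(3*sqrt(2)*z/2)


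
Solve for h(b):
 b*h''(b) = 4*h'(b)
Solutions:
 h(b) = C1 + C2*b^5


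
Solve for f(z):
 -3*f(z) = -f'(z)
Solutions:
 f(z) = C1*exp(3*z)


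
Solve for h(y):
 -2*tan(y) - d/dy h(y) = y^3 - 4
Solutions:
 h(y) = C1 - y^4/4 + 4*y + 2*log(cos(y))


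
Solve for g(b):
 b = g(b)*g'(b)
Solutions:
 g(b) = -sqrt(C1 + b^2)
 g(b) = sqrt(C1 + b^2)


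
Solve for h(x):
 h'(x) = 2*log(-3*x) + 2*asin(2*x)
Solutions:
 h(x) = C1 + 2*x*log(-x) + 2*x*asin(2*x) - 2*x + 2*x*log(3) + sqrt(1 - 4*x^2)


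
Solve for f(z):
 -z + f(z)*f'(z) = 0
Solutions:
 f(z) = -sqrt(C1 + z^2)
 f(z) = sqrt(C1 + z^2)


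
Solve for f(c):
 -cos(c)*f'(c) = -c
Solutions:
 f(c) = C1 + Integral(c/cos(c), c)


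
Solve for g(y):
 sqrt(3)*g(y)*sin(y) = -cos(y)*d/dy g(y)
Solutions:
 g(y) = C1*cos(y)^(sqrt(3))


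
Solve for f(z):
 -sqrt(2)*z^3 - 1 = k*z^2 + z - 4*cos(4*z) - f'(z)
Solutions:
 f(z) = C1 + k*z^3/3 + sqrt(2)*z^4/4 + z^2/2 + z - sin(4*z)


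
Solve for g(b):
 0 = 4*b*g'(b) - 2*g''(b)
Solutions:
 g(b) = C1 + C2*erfi(b)


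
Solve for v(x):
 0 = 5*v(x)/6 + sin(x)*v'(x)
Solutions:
 v(x) = C1*(cos(x) + 1)^(5/12)/(cos(x) - 1)^(5/12)


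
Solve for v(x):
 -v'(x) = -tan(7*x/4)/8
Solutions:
 v(x) = C1 - log(cos(7*x/4))/14


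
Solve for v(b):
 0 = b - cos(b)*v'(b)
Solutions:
 v(b) = C1 + Integral(b/cos(b), b)


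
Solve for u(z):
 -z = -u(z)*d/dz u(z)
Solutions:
 u(z) = -sqrt(C1 + z^2)
 u(z) = sqrt(C1 + z^2)


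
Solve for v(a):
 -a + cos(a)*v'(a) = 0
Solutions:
 v(a) = C1 + Integral(a/cos(a), a)


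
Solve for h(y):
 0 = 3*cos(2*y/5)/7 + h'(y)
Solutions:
 h(y) = C1 - 15*sin(2*y/5)/14


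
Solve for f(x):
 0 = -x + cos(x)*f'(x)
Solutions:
 f(x) = C1 + Integral(x/cos(x), x)


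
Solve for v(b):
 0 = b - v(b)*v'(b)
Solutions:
 v(b) = -sqrt(C1 + b^2)
 v(b) = sqrt(C1 + b^2)


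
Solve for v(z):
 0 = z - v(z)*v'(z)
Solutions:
 v(z) = -sqrt(C1 + z^2)
 v(z) = sqrt(C1 + z^2)


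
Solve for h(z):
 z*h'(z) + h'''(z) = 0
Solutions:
 h(z) = C1 + Integral(C2*airyai(-z) + C3*airybi(-z), z)


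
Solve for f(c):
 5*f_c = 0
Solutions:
 f(c) = C1


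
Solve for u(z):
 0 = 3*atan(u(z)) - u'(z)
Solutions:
 Integral(1/atan(_y), (_y, u(z))) = C1 + 3*z


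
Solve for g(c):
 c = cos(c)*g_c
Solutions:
 g(c) = C1 + Integral(c/cos(c), c)


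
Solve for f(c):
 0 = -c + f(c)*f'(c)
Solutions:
 f(c) = -sqrt(C1 + c^2)
 f(c) = sqrt(C1 + c^2)


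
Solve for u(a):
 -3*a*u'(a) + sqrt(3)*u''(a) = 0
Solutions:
 u(a) = C1 + C2*erfi(sqrt(2)*3^(1/4)*a/2)


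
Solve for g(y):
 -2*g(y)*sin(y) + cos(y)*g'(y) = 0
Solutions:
 g(y) = C1/cos(y)^2


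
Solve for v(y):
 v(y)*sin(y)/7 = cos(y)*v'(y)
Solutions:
 v(y) = C1/cos(y)^(1/7)


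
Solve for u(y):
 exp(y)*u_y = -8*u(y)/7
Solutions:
 u(y) = C1*exp(8*exp(-y)/7)


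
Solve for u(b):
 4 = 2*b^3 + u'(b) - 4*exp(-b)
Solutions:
 u(b) = C1 - b^4/2 + 4*b - 4*exp(-b)


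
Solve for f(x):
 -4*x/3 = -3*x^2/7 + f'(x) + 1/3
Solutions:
 f(x) = C1 + x^3/7 - 2*x^2/3 - x/3


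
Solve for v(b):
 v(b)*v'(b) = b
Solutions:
 v(b) = -sqrt(C1 + b^2)
 v(b) = sqrt(C1 + b^2)


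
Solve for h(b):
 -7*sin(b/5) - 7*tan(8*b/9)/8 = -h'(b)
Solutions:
 h(b) = C1 - 63*log(cos(8*b/9))/64 - 35*cos(b/5)


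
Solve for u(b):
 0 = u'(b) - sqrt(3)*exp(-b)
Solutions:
 u(b) = C1 - sqrt(3)*exp(-b)


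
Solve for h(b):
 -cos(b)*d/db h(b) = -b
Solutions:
 h(b) = C1 + Integral(b/cos(b), b)


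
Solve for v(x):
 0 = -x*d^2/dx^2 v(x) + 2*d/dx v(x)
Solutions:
 v(x) = C1 + C2*x^3


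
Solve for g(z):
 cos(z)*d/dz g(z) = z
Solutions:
 g(z) = C1 + Integral(z/cos(z), z)


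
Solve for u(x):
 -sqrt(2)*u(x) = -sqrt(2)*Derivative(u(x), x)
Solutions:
 u(x) = C1*exp(x)


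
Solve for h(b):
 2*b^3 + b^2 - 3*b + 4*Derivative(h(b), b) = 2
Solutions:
 h(b) = C1 - b^4/8 - b^3/12 + 3*b^2/8 + b/2


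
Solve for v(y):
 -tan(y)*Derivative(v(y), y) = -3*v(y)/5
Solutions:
 v(y) = C1*sin(y)^(3/5)


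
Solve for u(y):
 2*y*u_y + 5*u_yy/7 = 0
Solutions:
 u(y) = C1 + C2*erf(sqrt(35)*y/5)


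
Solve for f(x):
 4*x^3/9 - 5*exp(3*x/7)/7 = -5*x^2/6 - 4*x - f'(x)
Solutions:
 f(x) = C1 - x^4/9 - 5*x^3/18 - 2*x^2 + 5*exp(3*x/7)/3


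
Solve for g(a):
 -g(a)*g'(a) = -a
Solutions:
 g(a) = -sqrt(C1 + a^2)
 g(a) = sqrt(C1 + a^2)


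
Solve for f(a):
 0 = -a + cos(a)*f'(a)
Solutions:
 f(a) = C1 + Integral(a/cos(a), a)


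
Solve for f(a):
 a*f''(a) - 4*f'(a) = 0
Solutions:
 f(a) = C1 + C2*a^5


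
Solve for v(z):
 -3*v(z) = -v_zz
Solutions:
 v(z) = C1*exp(-sqrt(3)*z) + C2*exp(sqrt(3)*z)


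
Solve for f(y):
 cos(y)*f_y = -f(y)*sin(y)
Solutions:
 f(y) = C1*cos(y)


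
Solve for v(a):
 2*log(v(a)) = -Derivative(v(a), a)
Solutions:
 li(v(a)) = C1 - 2*a


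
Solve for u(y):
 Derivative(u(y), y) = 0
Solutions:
 u(y) = C1


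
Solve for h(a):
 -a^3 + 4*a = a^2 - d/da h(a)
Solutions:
 h(a) = C1 + a^4/4 + a^3/3 - 2*a^2


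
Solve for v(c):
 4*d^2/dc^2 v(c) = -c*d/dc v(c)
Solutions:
 v(c) = C1 + C2*erf(sqrt(2)*c/4)


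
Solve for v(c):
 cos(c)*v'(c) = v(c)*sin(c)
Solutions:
 v(c) = C1/cos(c)


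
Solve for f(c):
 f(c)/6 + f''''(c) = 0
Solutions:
 f(c) = (C1*sin(2^(1/4)*3^(3/4)*c/6) + C2*cos(2^(1/4)*3^(3/4)*c/6))*exp(-2^(1/4)*3^(3/4)*c/6) + (C3*sin(2^(1/4)*3^(3/4)*c/6) + C4*cos(2^(1/4)*3^(3/4)*c/6))*exp(2^(1/4)*3^(3/4)*c/6)


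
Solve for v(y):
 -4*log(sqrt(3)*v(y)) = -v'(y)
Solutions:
 -Integral(1/(2*log(_y) + log(3)), (_y, v(y)))/2 = C1 - y


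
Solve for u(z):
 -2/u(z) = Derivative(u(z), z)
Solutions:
 u(z) = -sqrt(C1 - 4*z)
 u(z) = sqrt(C1 - 4*z)


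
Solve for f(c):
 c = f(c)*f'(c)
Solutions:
 f(c) = -sqrt(C1 + c^2)
 f(c) = sqrt(C1 + c^2)


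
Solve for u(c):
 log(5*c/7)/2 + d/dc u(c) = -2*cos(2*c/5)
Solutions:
 u(c) = C1 - c*log(c)/2 - c*log(5) + c/2 + c*log(35)/2 - 5*sin(2*c/5)


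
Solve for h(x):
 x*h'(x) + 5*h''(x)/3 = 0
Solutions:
 h(x) = C1 + C2*erf(sqrt(30)*x/10)


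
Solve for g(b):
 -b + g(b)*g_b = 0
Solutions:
 g(b) = -sqrt(C1 + b^2)
 g(b) = sqrt(C1 + b^2)


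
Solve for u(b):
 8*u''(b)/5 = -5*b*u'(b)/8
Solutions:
 u(b) = C1 + C2*erf(5*sqrt(2)*b/16)


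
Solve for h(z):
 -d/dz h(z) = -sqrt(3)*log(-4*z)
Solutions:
 h(z) = C1 + sqrt(3)*z*log(-z) + sqrt(3)*z*(-1 + 2*log(2))


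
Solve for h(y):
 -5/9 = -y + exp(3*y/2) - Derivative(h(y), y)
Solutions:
 h(y) = C1 - y^2/2 + 5*y/9 + 2*exp(3*y/2)/3


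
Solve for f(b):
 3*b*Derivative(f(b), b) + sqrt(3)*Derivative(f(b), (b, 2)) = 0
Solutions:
 f(b) = C1 + C2*erf(sqrt(2)*3^(1/4)*b/2)


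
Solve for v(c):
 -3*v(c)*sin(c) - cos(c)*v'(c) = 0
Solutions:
 v(c) = C1*cos(c)^3


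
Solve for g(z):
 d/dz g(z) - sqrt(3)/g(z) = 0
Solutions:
 g(z) = -sqrt(C1 + 2*sqrt(3)*z)
 g(z) = sqrt(C1 + 2*sqrt(3)*z)


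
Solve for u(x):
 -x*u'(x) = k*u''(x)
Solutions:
 u(x) = C1 + C2*sqrt(k)*erf(sqrt(2)*x*sqrt(1/k)/2)


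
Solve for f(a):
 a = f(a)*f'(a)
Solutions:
 f(a) = -sqrt(C1 + a^2)
 f(a) = sqrt(C1 + a^2)


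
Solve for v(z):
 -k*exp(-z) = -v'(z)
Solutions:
 v(z) = C1 - k*exp(-z)


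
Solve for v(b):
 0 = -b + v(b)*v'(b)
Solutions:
 v(b) = -sqrt(C1 + b^2)
 v(b) = sqrt(C1 + b^2)


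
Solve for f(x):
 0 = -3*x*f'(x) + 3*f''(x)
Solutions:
 f(x) = C1 + C2*erfi(sqrt(2)*x/2)


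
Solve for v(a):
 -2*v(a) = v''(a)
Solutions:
 v(a) = C1*sin(sqrt(2)*a) + C2*cos(sqrt(2)*a)


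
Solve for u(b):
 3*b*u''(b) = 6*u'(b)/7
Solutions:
 u(b) = C1 + C2*b^(9/7)


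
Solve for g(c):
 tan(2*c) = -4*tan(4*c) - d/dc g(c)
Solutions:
 g(c) = C1 + log(cos(2*c))/2 + log(cos(4*c))


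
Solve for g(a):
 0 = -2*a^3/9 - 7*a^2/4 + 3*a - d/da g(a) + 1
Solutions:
 g(a) = C1 - a^4/18 - 7*a^3/12 + 3*a^2/2 + a


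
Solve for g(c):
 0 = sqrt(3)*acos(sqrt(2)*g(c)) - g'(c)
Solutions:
 Integral(1/acos(sqrt(2)*_y), (_y, g(c))) = C1 + sqrt(3)*c


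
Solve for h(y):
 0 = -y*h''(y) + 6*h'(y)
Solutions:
 h(y) = C1 + C2*y^7


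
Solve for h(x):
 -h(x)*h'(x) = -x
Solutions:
 h(x) = -sqrt(C1 + x^2)
 h(x) = sqrt(C1 + x^2)


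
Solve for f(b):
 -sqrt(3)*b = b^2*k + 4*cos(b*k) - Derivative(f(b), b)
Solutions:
 f(b) = C1 + b^3*k/3 + sqrt(3)*b^2/2 + 4*sin(b*k)/k


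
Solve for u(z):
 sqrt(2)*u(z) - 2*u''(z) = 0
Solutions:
 u(z) = C1*exp(-2^(3/4)*z/2) + C2*exp(2^(3/4)*z/2)


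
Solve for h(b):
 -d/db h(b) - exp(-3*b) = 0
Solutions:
 h(b) = C1 + exp(-3*b)/3


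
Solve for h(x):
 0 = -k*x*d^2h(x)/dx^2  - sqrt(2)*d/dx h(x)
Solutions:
 h(x) = C1 + x^(((re(k) - sqrt(2))*re(k) + im(k)^2)/(re(k)^2 + im(k)^2))*(C2*sin(sqrt(2)*log(x)*Abs(im(k))/(re(k)^2 + im(k)^2)) + C3*cos(sqrt(2)*log(x)*im(k)/(re(k)^2 + im(k)^2)))


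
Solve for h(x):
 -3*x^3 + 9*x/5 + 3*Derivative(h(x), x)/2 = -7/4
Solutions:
 h(x) = C1 + x^4/2 - 3*x^2/5 - 7*x/6


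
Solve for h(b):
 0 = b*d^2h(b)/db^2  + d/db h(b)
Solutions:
 h(b) = C1 + C2*log(b)


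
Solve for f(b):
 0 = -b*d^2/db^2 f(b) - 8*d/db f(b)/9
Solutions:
 f(b) = C1 + C2*b^(1/9)


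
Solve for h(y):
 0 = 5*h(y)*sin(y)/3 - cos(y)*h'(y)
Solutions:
 h(y) = C1/cos(y)^(5/3)


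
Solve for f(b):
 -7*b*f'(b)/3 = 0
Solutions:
 f(b) = C1


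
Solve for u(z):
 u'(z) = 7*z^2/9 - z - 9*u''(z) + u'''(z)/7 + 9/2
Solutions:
 u(z) = C1 + C2*exp(z*(63 - sqrt(3997))/2) + C3*exp(z*(63 + sqrt(3997))/2) + 7*z^3/27 - 15*z^2/2 + 2515*z/18


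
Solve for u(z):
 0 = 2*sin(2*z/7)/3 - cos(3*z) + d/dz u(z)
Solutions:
 u(z) = C1 + sin(3*z)/3 + 7*cos(2*z/7)/3


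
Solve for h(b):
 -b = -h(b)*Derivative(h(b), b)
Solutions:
 h(b) = -sqrt(C1 + b^2)
 h(b) = sqrt(C1 + b^2)


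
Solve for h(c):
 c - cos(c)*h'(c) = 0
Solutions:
 h(c) = C1 + Integral(c/cos(c), c)


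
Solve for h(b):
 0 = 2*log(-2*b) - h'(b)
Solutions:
 h(b) = C1 + 2*b*log(-b) + 2*b*(-1 + log(2))


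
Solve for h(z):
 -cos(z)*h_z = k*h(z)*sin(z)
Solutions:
 h(z) = C1*exp(k*log(cos(z)))


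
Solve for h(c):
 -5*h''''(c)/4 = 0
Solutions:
 h(c) = C1 + C2*c + C3*c^2 + C4*c^3


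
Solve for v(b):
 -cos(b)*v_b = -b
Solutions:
 v(b) = C1 + Integral(b/cos(b), b)


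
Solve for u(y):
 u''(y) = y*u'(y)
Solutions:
 u(y) = C1 + C2*erfi(sqrt(2)*y/2)


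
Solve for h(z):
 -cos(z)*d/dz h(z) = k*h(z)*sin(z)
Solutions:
 h(z) = C1*exp(k*log(cos(z)))


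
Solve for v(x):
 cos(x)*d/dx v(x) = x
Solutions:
 v(x) = C1 + Integral(x/cos(x), x)


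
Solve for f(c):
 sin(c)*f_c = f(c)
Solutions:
 f(c) = C1*sqrt(cos(c) - 1)/sqrt(cos(c) + 1)


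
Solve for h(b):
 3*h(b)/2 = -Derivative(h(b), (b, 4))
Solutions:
 h(b) = (C1*sin(6^(1/4)*b/2) + C2*cos(6^(1/4)*b/2))*exp(-6^(1/4)*b/2) + (C3*sin(6^(1/4)*b/2) + C4*cos(6^(1/4)*b/2))*exp(6^(1/4)*b/2)


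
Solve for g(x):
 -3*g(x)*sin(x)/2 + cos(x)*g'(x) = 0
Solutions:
 g(x) = C1/cos(x)^(3/2)


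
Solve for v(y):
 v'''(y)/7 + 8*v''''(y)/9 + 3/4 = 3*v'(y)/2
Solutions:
 v(y) = C1 + C2*exp(-3*y*((28*sqrt(38402) + 5487)^(-1/3) + 2 + (28*sqrt(38402) + 5487)^(1/3))/112)*sin(3*sqrt(3)*y*(-(28*sqrt(38402) + 5487)^(1/3) + (28*sqrt(38402) + 5487)^(-1/3))/112) + C3*exp(-3*y*((28*sqrt(38402) + 5487)^(-1/3) + 2 + (28*sqrt(38402) + 5487)^(1/3))/112)*cos(3*sqrt(3)*y*(-(28*sqrt(38402) + 5487)^(1/3) + (28*sqrt(38402) + 5487)^(-1/3))/112) + C4*exp(3*y*(-1 + (28*sqrt(38402) + 5487)^(-1/3) + (28*sqrt(38402) + 5487)^(1/3))/56) + y/2


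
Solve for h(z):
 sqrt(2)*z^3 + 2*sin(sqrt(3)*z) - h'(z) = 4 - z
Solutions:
 h(z) = C1 + sqrt(2)*z^4/4 + z^2/2 - 4*z - 2*sqrt(3)*cos(sqrt(3)*z)/3


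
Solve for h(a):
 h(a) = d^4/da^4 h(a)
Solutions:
 h(a) = C1*exp(-a) + C2*exp(a) + C3*sin(a) + C4*cos(a)


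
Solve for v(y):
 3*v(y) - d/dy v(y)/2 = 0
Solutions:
 v(y) = C1*exp(6*y)


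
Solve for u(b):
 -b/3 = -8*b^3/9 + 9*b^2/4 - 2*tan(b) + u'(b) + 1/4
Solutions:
 u(b) = C1 + 2*b^4/9 - 3*b^3/4 - b^2/6 - b/4 - 2*log(cos(b))


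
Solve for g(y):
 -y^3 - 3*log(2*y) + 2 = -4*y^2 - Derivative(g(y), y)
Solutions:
 g(y) = C1 + y^4/4 - 4*y^3/3 + 3*y*log(y) - 5*y + y*log(8)


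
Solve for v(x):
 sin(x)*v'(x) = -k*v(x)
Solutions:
 v(x) = C1*exp(k*(-log(cos(x) - 1) + log(cos(x) + 1))/2)


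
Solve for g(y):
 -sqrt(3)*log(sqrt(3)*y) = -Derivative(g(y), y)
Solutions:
 g(y) = C1 + sqrt(3)*y*log(y) - sqrt(3)*y + sqrt(3)*y*log(3)/2


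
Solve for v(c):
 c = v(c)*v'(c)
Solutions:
 v(c) = -sqrt(C1 + c^2)
 v(c) = sqrt(C1 + c^2)


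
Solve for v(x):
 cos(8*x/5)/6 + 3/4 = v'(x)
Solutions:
 v(x) = C1 + 3*x/4 + 5*sin(8*x/5)/48


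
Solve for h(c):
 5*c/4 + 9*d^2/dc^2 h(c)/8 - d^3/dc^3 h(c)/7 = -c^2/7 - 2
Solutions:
 h(c) = C1 + C2*c + C3*exp(63*c/8) - 2*c^4/189 - 2269*c^3/11907 - 240416*c^2/250047


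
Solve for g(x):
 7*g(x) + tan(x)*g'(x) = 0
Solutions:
 g(x) = C1/sin(x)^7


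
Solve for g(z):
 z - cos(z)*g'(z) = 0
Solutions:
 g(z) = C1 + Integral(z/cos(z), z)


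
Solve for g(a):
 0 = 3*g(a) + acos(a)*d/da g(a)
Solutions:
 g(a) = C1*exp(-3*Integral(1/acos(a), a))


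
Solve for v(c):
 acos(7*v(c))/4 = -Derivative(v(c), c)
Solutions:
 Integral(1/acos(7*_y), (_y, v(c))) = C1 - c/4


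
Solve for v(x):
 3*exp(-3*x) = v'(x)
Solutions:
 v(x) = C1 - exp(-3*x)


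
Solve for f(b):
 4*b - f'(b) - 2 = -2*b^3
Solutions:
 f(b) = C1 + b^4/2 + 2*b^2 - 2*b


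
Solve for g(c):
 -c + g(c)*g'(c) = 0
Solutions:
 g(c) = -sqrt(C1 + c^2)
 g(c) = sqrt(C1 + c^2)


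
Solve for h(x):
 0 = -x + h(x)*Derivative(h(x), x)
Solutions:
 h(x) = -sqrt(C1 + x^2)
 h(x) = sqrt(C1 + x^2)


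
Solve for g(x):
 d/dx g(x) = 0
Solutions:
 g(x) = C1


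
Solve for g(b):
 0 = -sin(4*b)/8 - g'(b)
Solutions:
 g(b) = C1 + cos(4*b)/32


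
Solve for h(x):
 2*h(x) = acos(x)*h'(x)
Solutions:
 h(x) = C1*exp(2*Integral(1/acos(x), x))


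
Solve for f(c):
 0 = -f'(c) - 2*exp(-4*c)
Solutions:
 f(c) = C1 + exp(-4*c)/2


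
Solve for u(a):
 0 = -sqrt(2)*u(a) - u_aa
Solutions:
 u(a) = C1*sin(2^(1/4)*a) + C2*cos(2^(1/4)*a)


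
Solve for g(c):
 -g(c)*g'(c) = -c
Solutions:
 g(c) = -sqrt(C1 + c^2)
 g(c) = sqrt(C1 + c^2)


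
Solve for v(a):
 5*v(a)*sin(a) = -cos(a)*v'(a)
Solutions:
 v(a) = C1*cos(a)^5


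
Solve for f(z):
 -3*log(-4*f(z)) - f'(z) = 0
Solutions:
 Integral(1/(log(-_y) + 2*log(2)), (_y, f(z)))/3 = C1 - z


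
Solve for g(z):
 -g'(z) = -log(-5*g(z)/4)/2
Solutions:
 -2*Integral(1/(log(-_y) - 2*log(2) + log(5)), (_y, g(z))) = C1 - z


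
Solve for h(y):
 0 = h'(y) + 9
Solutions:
 h(y) = C1 - 9*y


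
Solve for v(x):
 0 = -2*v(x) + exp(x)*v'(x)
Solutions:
 v(x) = C1*exp(-2*exp(-x))


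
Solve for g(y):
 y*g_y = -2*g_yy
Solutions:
 g(y) = C1 + C2*erf(y/2)


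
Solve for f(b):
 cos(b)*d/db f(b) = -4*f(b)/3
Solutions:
 f(b) = C1*(sin(b) - 1)^(2/3)/(sin(b) + 1)^(2/3)


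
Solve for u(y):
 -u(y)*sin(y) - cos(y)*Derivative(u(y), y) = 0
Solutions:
 u(y) = C1*cos(y)


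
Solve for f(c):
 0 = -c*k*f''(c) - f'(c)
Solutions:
 f(c) = C1 + c^(((re(k) - 1)*re(k) + im(k)^2)/(re(k)^2 + im(k)^2))*(C2*sin(log(c)*Abs(im(k))/(re(k)^2 + im(k)^2)) + C3*cos(log(c)*im(k)/(re(k)^2 + im(k)^2)))
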